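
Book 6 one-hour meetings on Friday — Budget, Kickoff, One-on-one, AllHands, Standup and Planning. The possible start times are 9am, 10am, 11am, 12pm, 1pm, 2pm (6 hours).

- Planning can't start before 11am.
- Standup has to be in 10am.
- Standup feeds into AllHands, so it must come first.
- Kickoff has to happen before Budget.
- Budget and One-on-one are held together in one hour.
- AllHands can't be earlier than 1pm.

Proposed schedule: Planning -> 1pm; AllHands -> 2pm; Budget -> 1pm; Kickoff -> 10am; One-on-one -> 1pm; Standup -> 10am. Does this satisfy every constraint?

Valid

Budget and One-on-one are held together in one hour — holds.
Standup has to be in 10am — holds.
AllHands can't be earlier than 1pm — holds.
Planning can't start before 11am — holds.
Standup feeds into AllHands, so it must come first — holds.
Kickoff has to happen before Budget — holds.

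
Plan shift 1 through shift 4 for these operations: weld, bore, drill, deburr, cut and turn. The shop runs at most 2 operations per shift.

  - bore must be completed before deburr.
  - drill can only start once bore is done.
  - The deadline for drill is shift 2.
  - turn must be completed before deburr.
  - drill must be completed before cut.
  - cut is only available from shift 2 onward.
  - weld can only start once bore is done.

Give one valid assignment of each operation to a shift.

weld in shift 3; turn in shift 1; deburr in shift 2; bore in shift 1; cut in shift 3; drill in shift 2

Checking: bore(shift 1) before drill(shift 2); turn(shift 1) before deburr(shift 2); bore(shift 1) before deburr(shift 2); bore(shift 1) before weld(shift 3); drill(shift 2) before cut(shift 3); drill=shift 2 in [shift 1,shift 2]; cut=shift 3 in [shift 2,shift 4]; max 2 per shift (cap 2).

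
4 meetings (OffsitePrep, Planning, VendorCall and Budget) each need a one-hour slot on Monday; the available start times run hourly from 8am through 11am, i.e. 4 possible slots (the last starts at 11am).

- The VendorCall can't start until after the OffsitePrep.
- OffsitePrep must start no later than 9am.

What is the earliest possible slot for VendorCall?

Precedence pushes VendorCall to at least 9am.
VendorCall at 9am is achievable: Planning in 8am; Budget in 8am; OffsitePrep in 8am; VendorCall in 9am.

9am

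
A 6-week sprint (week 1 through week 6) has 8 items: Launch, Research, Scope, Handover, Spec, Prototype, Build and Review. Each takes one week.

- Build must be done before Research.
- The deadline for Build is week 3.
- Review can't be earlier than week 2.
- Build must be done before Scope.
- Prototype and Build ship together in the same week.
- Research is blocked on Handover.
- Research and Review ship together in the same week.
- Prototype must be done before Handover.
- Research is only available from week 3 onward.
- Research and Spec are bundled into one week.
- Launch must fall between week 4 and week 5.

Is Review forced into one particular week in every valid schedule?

No

Review can be week 3 (e.g. Prototype=week 1, Scope=week 2, Build=week 1, Spec=week 3, Review=week 3, Launch=week 4, Handover=week 2, Research=week 3) or week 4 (e.g. Handover -> week 2; Review -> week 4; Research -> week 4; Launch -> week 4; Spec -> week 4; Build -> week 1; Prototype -> week 1; Scope -> week 2).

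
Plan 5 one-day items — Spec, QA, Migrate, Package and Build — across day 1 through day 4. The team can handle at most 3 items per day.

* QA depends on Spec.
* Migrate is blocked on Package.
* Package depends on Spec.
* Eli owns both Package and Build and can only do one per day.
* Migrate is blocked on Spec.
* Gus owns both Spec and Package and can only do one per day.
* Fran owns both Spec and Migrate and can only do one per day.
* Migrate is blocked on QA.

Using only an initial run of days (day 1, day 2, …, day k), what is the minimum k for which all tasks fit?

The precedence chain requires at least 3 distinct days.
With at most 3 per day and 5 tasks, at least 2 days are needed.
3 works (last occupied day: day 3): for example Migrate=day 3; Package=day 2; Build=day 1; Spec=day 1; QA=day 2.

3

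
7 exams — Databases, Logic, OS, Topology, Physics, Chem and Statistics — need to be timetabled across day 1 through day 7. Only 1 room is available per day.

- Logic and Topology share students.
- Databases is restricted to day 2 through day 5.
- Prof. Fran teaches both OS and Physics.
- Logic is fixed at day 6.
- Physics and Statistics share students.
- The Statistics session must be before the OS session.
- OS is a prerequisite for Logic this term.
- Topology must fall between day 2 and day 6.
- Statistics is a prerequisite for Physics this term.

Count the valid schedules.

Splitting on Databases: it can be day 2 (15), day 3 (15), day 4 (15), day 5 (15). Listing each branch's schedules as (Logic, OS, Topology, Physics, Chem, Statistics) by day number:
Databases=day 2: (6,3,4,5,7,1) (6,3,4,7,5,1) (6,3,5,4,7,1) (6,3,5,7,4,1) (6,4,3,5,7,1) (6,4,3,7,5,1) (6,4,5,3,7,1) (6,4,5,7,1,3) (6,4,5,7,3,1) (6,5,3,4,7,1) (6,5,3,7,1,4) (6,5,3,7,4,1) (6,5,4,3,7,1) (6,5,4,7,1,3) (6,5,4,7,3,1) — 15.
Databases=day 3: (6,2,4,5,7,1) (6,2,4,7,5,1) (6,2,5,4,7,1) (6,2,5,7,4,1) (6,4,2,5,7,1) (6,4,2,7,5,1) (6,4,5,2,7,1) (6,4,5,7,1,2) (6,4,5,7,2,1) (6,5,2,4,7,1) (6,5,2,7,1,4) (6,5,2,7,4,1) (6,5,4,2,7,1) (6,5,4,7,1,2) (6,5,4,7,2,1) — 15.
Databases=day 4: (6,2,3,5,7,1) (6,2,3,7,5,1) (6,2,5,3,7,1) (6,2,5,7,3,1) (6,3,2,5,7,1) (6,3,2,7,5,1) (6,3,5,2,7,1) (6,3,5,7,1,2) (6,3,5,7,2,1) (6,5,2,3,7,1) (6,5,2,7,1,3) (6,5,2,7,3,1) (6,5,3,2,7,1) (6,5,3,7,1,2) (6,5,3,7,2,1) — 15.
Databases=day 5: (6,2,3,4,7,1) (6,2,3,7,4,1) (6,2,4,3,7,1) (6,2,4,7,3,1) (6,3,2,4,7,1) (6,3,2,7,4,1) (6,3,4,2,7,1) (6,3,4,7,1,2) (6,3,4,7,2,1) (6,4,2,3,7,1) (6,4,2,7,1,3) (6,4,2,7,3,1) (6,4,3,2,7,1) (6,4,3,7,1,2) (6,4,3,7,2,1) — 15.
Summing: 15 + 15 + 15 + 15 = 60.

60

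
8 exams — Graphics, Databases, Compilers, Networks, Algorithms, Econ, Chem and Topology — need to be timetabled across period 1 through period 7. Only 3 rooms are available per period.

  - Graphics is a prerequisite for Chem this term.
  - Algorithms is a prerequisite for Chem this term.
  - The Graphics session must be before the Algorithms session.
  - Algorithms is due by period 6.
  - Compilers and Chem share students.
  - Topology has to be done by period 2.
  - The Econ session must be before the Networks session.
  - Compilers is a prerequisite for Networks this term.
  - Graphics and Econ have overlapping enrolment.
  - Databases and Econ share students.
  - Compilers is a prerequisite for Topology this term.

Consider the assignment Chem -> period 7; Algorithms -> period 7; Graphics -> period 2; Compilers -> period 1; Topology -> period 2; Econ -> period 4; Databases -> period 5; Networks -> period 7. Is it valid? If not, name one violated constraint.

No. Algorithms is due by period 6 is not satisfied.

The Graphics session must be before the Algorithms session — holds.
Graphics and Econ have overlapping enrolment — holds.
Only 3 rooms are available per period — holds.
Algorithms is a prerequisite for Chem this term — violated.
Compilers and Chem share students — holds.
Databases and Econ share students — holds.
Topology has to be done by period 2 — holds.
Compilers is a prerequisite for Topology this term — holds.
Graphics is a prerequisite for Chem this term — holds.
Compilers is a prerequisite for Networks this term — holds.
Algorithms is due by period 6 — violated.
The Econ session must be before the Networks session — holds.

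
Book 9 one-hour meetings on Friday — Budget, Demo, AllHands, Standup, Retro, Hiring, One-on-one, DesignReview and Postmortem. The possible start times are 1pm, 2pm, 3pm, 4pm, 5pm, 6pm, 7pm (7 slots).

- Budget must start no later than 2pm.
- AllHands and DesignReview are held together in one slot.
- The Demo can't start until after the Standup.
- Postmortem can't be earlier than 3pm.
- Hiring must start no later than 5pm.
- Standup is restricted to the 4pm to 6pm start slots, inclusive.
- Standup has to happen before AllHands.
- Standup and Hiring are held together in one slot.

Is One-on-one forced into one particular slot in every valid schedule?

No

One-on-one can be 1pm (e.g. DesignReview in 5pm; Budget in 1pm; Standup in 4pm; Demo in 5pm; Retro in 1pm; One-on-one in 1pm; AllHands in 5pm; Hiring in 4pm; Postmortem in 3pm) or 2pm (e.g. Retro -> 1pm, Demo -> 5pm, AllHands -> 5pm, Postmortem -> 3pm, Hiring -> 4pm, DesignReview -> 5pm, One-on-one -> 2pm, Budget -> 1pm, Standup -> 4pm).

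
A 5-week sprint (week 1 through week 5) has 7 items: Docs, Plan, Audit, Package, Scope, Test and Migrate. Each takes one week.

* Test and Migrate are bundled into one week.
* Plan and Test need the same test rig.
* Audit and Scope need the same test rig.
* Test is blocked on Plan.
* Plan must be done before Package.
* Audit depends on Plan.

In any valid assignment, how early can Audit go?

Precedence pushes Audit to at least week 2.
Audit at week 2 is achievable: Migrate -> week 2, Test -> week 2, Docs -> week 1, Plan -> week 1, Package -> week 2, Scope -> week 1, Audit -> week 2.

week 2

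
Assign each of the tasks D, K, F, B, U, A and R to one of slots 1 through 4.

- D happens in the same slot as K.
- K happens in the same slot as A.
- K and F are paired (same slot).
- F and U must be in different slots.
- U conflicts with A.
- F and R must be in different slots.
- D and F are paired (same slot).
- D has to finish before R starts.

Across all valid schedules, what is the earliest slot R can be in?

Precedence pushes R to at least 2.
R at 2 is achievable: D -> 1, R -> 2, A -> 1, B -> 1, K -> 1, U -> 2, F -> 1.

2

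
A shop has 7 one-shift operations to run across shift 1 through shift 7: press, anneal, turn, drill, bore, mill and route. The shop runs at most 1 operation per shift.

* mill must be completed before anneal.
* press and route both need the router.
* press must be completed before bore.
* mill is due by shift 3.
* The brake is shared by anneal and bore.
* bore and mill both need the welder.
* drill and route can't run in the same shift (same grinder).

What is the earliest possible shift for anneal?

Precedence pushes anneal to at least shift 2.
anneal at shift 2 is achievable: anneal -> shift 2; mill -> shift 1; turn -> shift 5; route -> shift 7; press -> shift 3; drill -> shift 6; bore -> shift 4.

shift 2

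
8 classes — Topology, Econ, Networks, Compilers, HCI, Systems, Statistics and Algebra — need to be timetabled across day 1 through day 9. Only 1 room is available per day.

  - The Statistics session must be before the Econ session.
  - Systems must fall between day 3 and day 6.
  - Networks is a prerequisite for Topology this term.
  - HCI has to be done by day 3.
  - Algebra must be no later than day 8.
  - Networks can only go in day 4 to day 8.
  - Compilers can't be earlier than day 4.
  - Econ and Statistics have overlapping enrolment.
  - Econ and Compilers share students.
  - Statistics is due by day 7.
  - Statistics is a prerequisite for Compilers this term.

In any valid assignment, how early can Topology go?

Precedence pushes Topology to at least day 5.
Topology at day 5 is achievable: Systems -> day 3; Algebra -> day 7; Statistics -> day 2; Networks -> day 4; HCI -> day 1; Compilers -> day 6; Topology -> day 5; Econ -> day 8.

day 5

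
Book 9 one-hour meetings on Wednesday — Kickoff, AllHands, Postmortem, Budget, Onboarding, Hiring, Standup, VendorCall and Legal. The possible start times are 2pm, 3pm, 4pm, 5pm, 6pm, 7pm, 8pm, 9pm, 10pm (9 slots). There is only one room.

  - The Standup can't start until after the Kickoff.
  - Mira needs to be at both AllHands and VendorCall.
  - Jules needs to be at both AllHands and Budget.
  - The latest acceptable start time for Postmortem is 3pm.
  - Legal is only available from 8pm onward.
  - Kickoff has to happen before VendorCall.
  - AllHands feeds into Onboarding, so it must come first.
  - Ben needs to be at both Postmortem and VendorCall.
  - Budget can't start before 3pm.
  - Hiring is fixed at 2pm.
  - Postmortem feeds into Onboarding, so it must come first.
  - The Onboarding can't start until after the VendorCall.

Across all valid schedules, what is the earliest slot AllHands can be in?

Downstream work caps AllHands at 9pm.
AllHands at 4pm is achievable: Budget=5pm; AllHands=4pm; Kickoff=6pm; VendorCall=7pm; Postmortem=3pm; Onboarding=9pm; Hiring=2pm; Legal=8pm; Standup=10pm.
Nothing earlier works — the conflict and capacity constraints rule out every slot before 4pm.

4pm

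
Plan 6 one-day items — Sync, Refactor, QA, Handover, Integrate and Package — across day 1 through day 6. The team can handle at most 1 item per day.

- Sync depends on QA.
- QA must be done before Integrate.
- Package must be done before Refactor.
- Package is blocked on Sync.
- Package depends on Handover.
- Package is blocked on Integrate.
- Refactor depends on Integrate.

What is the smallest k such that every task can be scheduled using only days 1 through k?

6

The precedence chain requires at least 4 distinct days.
With at most 1 per day and 6 tasks, at least 6 days are needed.
6 works (last occupied day: day 6): for example QA in day 1; Package in day 5; Refactor in day 6; Handover in day 4; Integrate in day 2; Sync in day 3.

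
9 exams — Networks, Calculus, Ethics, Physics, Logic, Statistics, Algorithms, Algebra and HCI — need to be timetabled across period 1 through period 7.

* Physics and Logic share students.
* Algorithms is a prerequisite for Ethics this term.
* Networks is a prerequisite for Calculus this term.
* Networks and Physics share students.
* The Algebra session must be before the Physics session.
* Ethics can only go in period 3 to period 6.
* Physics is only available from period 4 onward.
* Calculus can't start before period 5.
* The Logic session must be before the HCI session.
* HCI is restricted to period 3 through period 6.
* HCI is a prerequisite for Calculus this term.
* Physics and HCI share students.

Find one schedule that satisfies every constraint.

HCI in period 3, Algebra in period 1, Calculus in period 5, Algorithms in period 1, Physics in period 4, Ethics in period 3, Logic in period 1, Networks in period 1, Statistics in period 1

Checking: Logic(period 1) before HCI(period 3); Algebra(period 1) before Physics(period 4); Networks(period 1) before Calculus(period 5); HCI(period 3) before Calculus(period 5); Algorithms(period 1) before Ethics(period 3); Networks(period 1) != Physics(period 4); Physics(period 4) != Logic(period 1); Physics(period 4) != HCI(period 3); Calculus=period 5 in [period 5,period 7]; HCI=period 3 in [period 3,period 6]; Physics=period 4 in [period 4,period 7]; Ethics=period 3 in [period 3,period 6].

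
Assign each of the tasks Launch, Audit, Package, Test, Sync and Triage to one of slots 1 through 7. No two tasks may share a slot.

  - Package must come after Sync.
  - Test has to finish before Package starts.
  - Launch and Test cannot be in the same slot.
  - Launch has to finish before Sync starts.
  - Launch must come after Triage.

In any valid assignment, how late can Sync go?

6

Precedence pushes Sync to at least 3; downstream work caps Sync at 6.
Sync at 6 is achievable: Audit in 4; Package in 7; Sync in 6; Test in 3; Triage in 1; Launch in 2.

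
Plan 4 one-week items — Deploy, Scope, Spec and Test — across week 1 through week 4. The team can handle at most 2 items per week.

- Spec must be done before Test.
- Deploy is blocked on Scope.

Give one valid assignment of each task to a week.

Scope -> week 1; Spec -> week 1; Test -> week 2; Deploy -> week 2

Checking: Scope(week 1) before Deploy(week 2); Spec(week 1) before Test(week 2); max 2 per week (cap 2).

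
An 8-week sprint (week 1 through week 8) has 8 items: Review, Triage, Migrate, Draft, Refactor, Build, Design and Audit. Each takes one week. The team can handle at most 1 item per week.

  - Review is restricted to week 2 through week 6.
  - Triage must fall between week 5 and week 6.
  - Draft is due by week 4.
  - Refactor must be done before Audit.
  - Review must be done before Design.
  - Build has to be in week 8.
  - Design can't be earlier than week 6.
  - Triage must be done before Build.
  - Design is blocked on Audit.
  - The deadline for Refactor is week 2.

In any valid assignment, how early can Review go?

week 2

Review is available from week 2; Review's own window allows nothing later than week 6.
Review at week 2 is achievable: Migrate=week 7, Build=week 8, Audit=week 4, Draft=week 3, Review=week 2, Design=week 6, Triage=week 5, Refactor=week 1.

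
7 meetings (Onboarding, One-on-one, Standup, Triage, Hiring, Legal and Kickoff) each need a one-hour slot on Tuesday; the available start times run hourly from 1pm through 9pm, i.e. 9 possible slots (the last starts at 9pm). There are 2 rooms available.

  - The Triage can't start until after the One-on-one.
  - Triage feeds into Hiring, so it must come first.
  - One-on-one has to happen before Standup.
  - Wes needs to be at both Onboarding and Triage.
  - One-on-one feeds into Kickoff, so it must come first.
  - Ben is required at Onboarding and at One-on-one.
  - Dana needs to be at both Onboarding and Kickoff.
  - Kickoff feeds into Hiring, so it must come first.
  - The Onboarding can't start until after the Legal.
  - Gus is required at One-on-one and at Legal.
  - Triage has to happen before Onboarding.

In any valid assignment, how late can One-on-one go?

Downstream work caps One-on-one at 7pm.
One-on-one at 6pm is achievable: Triage=7pm, Kickoff=7pm, Standup=9pm, Hiring=8pm, One-on-one=6pm, Onboarding=8pm, Legal=1pm.
Nothing later works — the conflict and capacity constraints rule out every slot after 6pm.

6pm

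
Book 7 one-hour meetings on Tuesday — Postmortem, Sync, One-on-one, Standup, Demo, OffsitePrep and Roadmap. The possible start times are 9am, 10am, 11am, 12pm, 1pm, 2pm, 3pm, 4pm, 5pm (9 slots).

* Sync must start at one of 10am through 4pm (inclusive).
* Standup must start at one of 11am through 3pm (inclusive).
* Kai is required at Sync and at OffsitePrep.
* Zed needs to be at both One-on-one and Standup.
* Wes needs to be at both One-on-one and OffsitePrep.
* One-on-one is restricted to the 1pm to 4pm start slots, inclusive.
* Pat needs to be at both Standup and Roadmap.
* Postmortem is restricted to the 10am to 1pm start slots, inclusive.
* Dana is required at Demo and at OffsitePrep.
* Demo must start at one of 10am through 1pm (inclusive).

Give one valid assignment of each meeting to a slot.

Standup=11am, Roadmap=9am, One-on-one=1pm, Demo=10am, Sync=10am, OffsitePrep=9am, Postmortem=10am

Checking: Demo(10am) != OffsitePrep(9am); One-on-one(1pm) != OffsitePrep(9am); Standup(11am) != Roadmap(9am); One-on-one(1pm) != Standup(11am); Sync(10am) != OffsitePrep(9am); One-on-one=1pm in [1pm,4pm]; Postmortem=10am in [10am,1pm]; Demo=10am in [10am,1pm]; Standup=11am in [11am,3pm]; Sync=10am in [10am,4pm].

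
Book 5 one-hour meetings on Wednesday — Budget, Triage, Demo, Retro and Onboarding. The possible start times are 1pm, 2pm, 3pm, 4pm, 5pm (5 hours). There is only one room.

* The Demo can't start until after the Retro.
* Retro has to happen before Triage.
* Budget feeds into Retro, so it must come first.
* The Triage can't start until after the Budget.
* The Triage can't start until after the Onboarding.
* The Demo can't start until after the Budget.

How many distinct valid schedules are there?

Splitting on Budget: it can be 1pm (5), 2pm (2). Listing each branch's schedules as (Triage, Demo, Retro, Onboarding):
Budget=1pm: (4pm,5pm,2pm,3pm) (4pm,5pm,3pm,2pm) (5pm,3pm,2pm,4pm) (5pm,4pm,2pm,3pm) (5pm,4pm,3pm,2pm) — 5.
Budget=2pm: (4pm,5pm,3pm,1pm) (5pm,4pm,3pm,1pm) — 2.
Summing: 5 + 2 = 7.

7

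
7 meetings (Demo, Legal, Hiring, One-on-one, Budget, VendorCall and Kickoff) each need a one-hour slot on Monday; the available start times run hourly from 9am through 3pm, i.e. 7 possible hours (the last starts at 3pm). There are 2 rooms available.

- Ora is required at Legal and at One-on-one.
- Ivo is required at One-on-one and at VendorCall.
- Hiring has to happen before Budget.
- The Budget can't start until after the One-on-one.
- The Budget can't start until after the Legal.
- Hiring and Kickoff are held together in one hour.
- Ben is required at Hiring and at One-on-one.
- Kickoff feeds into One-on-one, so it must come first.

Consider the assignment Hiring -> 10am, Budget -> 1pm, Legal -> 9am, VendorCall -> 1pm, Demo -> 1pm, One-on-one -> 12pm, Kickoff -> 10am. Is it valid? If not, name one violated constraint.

No — it violates: There are 2 rooms available

Hiring has to happen before Budget — holds.
Ben is required at Hiring and at One-on-one — holds.
Ivo is required at One-on-one and at VendorCall — holds.
There are 2 rooms available — violated.
The Budget can't start until after the Legal — holds.
Hiring and Kickoff are held together in one hour — holds.
Ora is required at Legal and at One-on-one — holds.
Kickoff feeds into One-on-one, so it must come first — holds.
The Budget can't start until after the One-on-one — holds.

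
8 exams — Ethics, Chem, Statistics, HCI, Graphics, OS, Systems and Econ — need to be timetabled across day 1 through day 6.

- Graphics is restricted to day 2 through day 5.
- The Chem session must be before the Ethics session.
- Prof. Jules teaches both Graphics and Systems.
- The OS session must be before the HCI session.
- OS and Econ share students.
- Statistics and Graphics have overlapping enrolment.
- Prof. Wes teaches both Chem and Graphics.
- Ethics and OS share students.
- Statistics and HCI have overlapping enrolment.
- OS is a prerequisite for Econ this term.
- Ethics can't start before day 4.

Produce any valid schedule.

HCI -> day 2, OS -> day 1, Ethics -> day 4, Graphics -> day 2, Econ -> day 2, Statistics -> day 1, Systems -> day 1, Chem -> day 1

Checking: OS(day 1) before HCI(day 2); OS(day 1) before Econ(day 2); Chem(day 1) before Ethics(day 4); Statistics(day 1) != Graphics(day 2); OS(day 1) != Econ(day 2); Graphics(day 2) != Systems(day 1); Ethics(day 4) != OS(day 1); Statistics(day 1) != HCI(day 2); Chem(day 1) != Graphics(day 2); Graphics=day 2 in [day 2,day 5]; Ethics=day 4 in [day 4,day 6].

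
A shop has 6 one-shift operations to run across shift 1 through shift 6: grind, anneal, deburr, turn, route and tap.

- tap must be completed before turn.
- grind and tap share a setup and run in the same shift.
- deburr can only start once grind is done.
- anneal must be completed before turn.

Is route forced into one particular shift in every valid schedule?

route can be shift 1 (e.g. grind=shift 1, anneal=shift 1, deburr=shift 2, tap=shift 1, turn=shift 2, route=shift 1) or shift 2 (e.g. anneal -> shift 1; tap -> shift 1; turn -> shift 2; route -> shift 2; deburr -> shift 2; grind -> shift 1).

No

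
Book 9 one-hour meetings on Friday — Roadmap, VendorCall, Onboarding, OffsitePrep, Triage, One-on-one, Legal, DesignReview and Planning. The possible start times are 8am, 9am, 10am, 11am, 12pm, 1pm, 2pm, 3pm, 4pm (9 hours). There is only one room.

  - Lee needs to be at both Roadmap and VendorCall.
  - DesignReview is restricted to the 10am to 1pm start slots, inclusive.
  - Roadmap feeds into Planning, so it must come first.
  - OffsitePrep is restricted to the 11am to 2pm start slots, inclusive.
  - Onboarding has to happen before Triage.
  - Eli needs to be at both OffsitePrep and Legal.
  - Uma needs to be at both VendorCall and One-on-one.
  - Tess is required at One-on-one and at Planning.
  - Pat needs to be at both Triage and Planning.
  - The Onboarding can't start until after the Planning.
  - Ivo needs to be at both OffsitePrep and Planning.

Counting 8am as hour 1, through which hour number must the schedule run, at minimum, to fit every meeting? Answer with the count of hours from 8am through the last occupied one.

The precedence chain requires at least 4 distinct hours.
With at most 1 per hour and 9 meetings, at least 9 hours are needed.
9 works (last occupied hour: 4pm): for example OffsitePrep in 11am, DesignReview in 10am, VendorCall in 2pm, Triage in 1pm, Roadmap in 8am, Legal in 4pm, Onboarding in 12pm, One-on-one in 3pm, Planning in 9am.

9 hours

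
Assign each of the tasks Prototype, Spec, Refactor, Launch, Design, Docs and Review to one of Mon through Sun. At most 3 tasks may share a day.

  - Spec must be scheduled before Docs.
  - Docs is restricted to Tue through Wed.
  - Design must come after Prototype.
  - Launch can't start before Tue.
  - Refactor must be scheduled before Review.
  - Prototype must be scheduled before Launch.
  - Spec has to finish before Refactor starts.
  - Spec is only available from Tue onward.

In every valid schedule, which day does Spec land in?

Tue

Spec is available from Tue; downstream work caps Spec at Tue.
So Spec is pinned to Tue.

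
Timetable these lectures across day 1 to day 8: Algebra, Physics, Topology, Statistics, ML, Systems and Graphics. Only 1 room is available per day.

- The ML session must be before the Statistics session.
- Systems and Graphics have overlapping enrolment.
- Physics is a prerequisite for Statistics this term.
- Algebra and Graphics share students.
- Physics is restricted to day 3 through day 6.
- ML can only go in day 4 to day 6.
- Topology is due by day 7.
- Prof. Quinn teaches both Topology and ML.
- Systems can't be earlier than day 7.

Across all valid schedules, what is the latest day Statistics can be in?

day 8

Precedence pushes Statistics to at least day 5.
Statistics at day 8 is achievable: Physics=day 3, ML=day 4, Systems=day 7, Algebra=day 2, Statistics=day 8, Topology=day 1, Graphics=day 5.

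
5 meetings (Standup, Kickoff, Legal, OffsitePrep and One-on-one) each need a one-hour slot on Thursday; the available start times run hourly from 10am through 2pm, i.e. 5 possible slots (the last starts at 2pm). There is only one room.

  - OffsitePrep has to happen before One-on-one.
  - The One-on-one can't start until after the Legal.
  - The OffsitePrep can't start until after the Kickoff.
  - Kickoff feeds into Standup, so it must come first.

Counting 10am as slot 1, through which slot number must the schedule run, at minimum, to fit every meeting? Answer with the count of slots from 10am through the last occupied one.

The precedence chain requires at least 3 distinct slots.
With at most 1 per slot and 5 meetings, at least 5 slots are needed.
5 works (last occupied slot: 2pm): for example One-on-one=1pm, Standup=2pm, OffsitePrep=11am, Legal=12pm, Kickoff=10am.

5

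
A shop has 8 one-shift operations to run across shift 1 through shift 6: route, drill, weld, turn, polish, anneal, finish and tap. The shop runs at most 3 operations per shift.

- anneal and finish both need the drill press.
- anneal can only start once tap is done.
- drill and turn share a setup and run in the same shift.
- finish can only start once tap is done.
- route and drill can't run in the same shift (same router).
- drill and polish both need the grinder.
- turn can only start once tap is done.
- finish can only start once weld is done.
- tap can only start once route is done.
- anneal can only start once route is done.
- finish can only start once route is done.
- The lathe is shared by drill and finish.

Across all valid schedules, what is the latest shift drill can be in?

Drill must be in the same shift as turn, which can't be before shift 3, so drill is at least shift 3.
drill at shift 6 is achievable: tap -> shift 2; polish -> shift 1; drill -> shift 6; anneal -> shift 4; route -> shift 1; finish -> shift 3; turn -> shift 6; weld -> shift 1.

shift 6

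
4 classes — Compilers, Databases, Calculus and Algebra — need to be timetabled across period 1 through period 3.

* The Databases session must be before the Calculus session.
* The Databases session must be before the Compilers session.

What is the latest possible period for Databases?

Downstream work caps Databases at period 2.
Databases at period 2 is achievable: Compilers in period 3; Algebra in period 1; Calculus in period 3; Databases in period 2.

period 2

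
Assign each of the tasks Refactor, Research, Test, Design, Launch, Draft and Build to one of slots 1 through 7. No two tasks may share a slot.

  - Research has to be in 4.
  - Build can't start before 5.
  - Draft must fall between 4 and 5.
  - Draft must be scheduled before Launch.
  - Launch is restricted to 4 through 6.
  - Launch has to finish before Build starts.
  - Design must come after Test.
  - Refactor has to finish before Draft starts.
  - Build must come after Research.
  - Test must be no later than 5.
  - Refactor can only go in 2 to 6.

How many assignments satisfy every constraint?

Enumerating: Launch -> 6; Test -> 1; Draft -> 5; Design -> 3; Build -> 7; Refactor -> 2; Research -> 4 | Launch -> 6, Build -> 7, Refactor -> 3, Design -> 2, Test -> 1, Research -> 4, Draft -> 5.

2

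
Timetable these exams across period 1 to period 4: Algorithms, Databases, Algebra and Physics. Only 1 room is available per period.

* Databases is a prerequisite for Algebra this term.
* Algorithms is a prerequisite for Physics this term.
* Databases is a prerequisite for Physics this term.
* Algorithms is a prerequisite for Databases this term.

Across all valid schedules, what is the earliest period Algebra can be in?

Precedence pushes Algebra to at least period 3.
Algebra at period 3 is achievable: Algebra -> period 3; Databases -> period 2; Physics -> period 4; Algorithms -> period 1.

period 3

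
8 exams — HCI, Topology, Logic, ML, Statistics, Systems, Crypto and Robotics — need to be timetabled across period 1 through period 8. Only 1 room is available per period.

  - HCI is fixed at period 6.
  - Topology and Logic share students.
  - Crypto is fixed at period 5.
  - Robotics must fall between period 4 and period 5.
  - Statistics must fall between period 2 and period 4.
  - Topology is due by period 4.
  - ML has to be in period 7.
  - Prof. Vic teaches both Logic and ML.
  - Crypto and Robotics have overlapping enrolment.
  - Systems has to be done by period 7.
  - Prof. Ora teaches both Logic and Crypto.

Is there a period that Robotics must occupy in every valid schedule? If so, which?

period 4

Robotics's window is period 4–period 5.
Crypto is fixed at period 5, and Robotics can't share a period with Crypto.
So Robotics must be period 4.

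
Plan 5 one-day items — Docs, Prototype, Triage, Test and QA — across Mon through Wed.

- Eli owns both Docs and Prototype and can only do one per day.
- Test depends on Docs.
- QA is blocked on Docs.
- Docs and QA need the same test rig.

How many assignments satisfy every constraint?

30

Splitting on Docs: it can be Mon (24), Tue (6). Listing each branch's schedules as (Prototype, Triage, Test, QA):
Docs=Mon: (Tue,Mon,Tue,Tue) (Tue,Mon,Tue,Wed) (Tue,Mon,Wed,Tue) (Tue,Mon,Wed,Wed) (Tue,Tue,Tue,Tue) (Tue,Tue,Tue,Wed) (Tue,Tue,Wed,Tue) (Tue,Tue,Wed,Wed) (Tue,Wed,Tue,Tue) (Tue,Wed,Tue,Wed) (Tue,Wed,Wed,Tue) (Tue,Wed,Wed,Wed) (Wed,Mon,Tue,Tue) (Wed,Mon,Tue,Wed) (Wed,Mon,Wed,Tue) (Wed,Mon,Wed,Wed) (Wed,Tue,Tue,Tue) (Wed,Tue,Tue,Wed) (Wed,Tue,Wed,Tue) (Wed,Tue,Wed,Wed) (Wed,Wed,Tue,Tue) (Wed,Wed,Tue,Wed) (Wed,Wed,Wed,Tue) (Wed,Wed,Wed,Wed) — 24.
Docs=Tue: (Mon,Mon,Wed,Wed) (Mon,Tue,Wed,Wed) (Mon,Wed,Wed,Wed) (Wed,Mon,Wed,Wed) (Wed,Tue,Wed,Wed) (Wed,Wed,Wed,Wed) — 6.
Summing: 24 + 6 = 30.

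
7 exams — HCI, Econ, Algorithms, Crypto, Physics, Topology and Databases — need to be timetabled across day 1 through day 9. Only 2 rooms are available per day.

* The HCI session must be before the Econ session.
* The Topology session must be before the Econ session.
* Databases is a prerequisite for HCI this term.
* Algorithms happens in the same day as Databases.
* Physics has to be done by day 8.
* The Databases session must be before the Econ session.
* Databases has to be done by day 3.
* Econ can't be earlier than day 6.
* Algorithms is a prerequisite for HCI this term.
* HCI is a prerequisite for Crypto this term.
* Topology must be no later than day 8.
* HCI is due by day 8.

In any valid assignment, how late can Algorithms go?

Algorithms must be in the same day as Databases, which can't be after day 3, so Algorithms is at most day 3.
Algorithms at day 3 is achievable: HCI -> day 4, Databases -> day 3, Econ -> day 6, Topology -> day 1, Physics -> day 1, Algorithms -> day 3, Crypto -> day 5.

day 3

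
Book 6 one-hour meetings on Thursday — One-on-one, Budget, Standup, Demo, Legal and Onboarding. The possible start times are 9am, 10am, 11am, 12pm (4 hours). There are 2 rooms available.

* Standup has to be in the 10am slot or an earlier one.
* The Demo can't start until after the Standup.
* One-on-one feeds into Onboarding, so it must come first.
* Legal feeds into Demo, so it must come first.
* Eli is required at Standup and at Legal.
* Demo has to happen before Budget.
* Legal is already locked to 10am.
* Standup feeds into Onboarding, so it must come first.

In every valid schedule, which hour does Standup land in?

9am

Standup's window is 9am–10am.
Legal is fixed at 10am, and Standup can't share a hour with Legal.
So Standup must be 9am.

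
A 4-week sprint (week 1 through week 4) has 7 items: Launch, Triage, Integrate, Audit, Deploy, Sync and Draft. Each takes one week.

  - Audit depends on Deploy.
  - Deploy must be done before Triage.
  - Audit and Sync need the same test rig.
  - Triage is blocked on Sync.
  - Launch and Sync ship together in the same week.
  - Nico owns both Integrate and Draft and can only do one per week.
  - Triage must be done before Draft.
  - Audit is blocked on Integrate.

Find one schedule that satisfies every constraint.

Audit in week 2, Integrate in week 1, Sync in week 1, Deploy in week 1, Draft in week 3, Triage in week 2, Launch in week 1

Checking: Triage(week 2) before Draft(week 3); Deploy(week 1) before Triage(week 2); Integrate(week 1) before Audit(week 2); Sync(week 1) before Triage(week 2); Deploy(week 1) before Audit(week 2); Integrate(week 1) != Draft(week 3); Audit(week 2) != Sync(week 1); Launch = Sync = week 1.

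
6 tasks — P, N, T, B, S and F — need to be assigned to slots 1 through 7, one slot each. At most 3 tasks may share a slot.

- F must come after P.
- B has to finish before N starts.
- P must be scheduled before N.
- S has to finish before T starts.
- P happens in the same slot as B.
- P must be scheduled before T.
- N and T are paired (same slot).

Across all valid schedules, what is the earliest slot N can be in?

Precedence pushes N to at least 2.
N at 2 is achievable: S in 1, P in 1, F in 2, N in 2, T in 2, B in 1.

2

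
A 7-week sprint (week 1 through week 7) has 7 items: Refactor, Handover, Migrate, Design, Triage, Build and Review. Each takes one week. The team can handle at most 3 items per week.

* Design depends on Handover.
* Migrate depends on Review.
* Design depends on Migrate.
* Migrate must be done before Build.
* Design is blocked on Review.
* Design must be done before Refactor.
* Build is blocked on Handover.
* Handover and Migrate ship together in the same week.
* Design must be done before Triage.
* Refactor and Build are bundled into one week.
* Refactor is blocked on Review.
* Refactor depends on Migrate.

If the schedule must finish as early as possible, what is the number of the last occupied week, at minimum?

4

The precedence chain requires at least 4 distinct weeks.
With at most 3 per week and 7 tasks, at least 3 weeks are needed.
4 works (last occupied week: week 4): for example Review in week 1; Build in week 4; Refactor in week 4; Handover in week 2; Design in week 3; Migrate in week 2; Triage in week 4.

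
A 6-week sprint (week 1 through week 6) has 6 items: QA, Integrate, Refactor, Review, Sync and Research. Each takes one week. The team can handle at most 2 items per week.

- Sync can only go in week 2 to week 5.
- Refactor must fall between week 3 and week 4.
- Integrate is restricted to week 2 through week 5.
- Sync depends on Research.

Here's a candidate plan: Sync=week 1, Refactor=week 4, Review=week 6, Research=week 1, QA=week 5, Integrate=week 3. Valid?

Refactor must fall between week 3 and week 4 — holds.
Sync can only go in week 2 to week 5 — violated.
Sync depends on Research — violated.
The team can handle at most 2 items per week — holds.
Integrate is restricted to week 2 through week 5 — holds.

No. Sync can only go in week 2 to week 5 is not satisfied.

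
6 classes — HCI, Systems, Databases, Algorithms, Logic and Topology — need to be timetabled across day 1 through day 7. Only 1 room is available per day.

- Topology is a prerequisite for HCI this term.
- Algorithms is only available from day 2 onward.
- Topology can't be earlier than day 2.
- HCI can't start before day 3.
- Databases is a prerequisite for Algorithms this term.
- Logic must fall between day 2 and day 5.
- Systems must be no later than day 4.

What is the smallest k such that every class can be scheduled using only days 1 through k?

6

The precedence chain requires at least 2 distinct days.
With at most 1 per day and 6 classes, at least 6 days are needed.
HCI can't be placed before day 3, so the schedule must run through at least day 3.
6 works (last occupied day: day 6): for example Algorithms=day 6; Databases=day 5; HCI=day 3; Logic=day 4; Systems=day 1; Topology=day 2.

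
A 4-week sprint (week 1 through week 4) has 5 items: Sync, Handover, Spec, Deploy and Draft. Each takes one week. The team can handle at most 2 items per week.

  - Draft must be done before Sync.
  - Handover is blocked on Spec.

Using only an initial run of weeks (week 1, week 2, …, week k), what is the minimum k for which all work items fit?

3 weeks

The precedence chain requires at least 2 distinct weeks.
With at most 2 per week and 5 work items, at least 3 weeks are needed.
3 works (last occupied week: week 3): for example Spec -> week 1, Sync -> week 2, Draft -> week 1, Deploy -> week 3, Handover -> week 2.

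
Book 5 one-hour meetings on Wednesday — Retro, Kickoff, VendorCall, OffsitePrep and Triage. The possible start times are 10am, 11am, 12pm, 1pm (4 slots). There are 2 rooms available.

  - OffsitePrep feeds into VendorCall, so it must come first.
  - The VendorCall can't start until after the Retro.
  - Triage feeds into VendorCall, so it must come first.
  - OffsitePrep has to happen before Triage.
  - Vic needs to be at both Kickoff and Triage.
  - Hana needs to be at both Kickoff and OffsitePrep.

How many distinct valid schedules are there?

Splitting on Retro: it can be 10am (8), 11am (8), 12pm (6). Listing each branch's schedules as (Kickoff, VendorCall, OffsitePrep, Triage):
Retro=10am: (10am,1pm,11am,12pm) (11am,1pm,10am,12pm) (12pm,12pm,10am,11am) (12pm,1pm,10am,11am) (1pm,12pm,10am,11am) (1pm,1pm,10am,11am) (1pm,1pm,10am,12pm) (1pm,1pm,11am,12pm) — 8.
Retro=11am: (10am,1pm,11am,12pm) (11am,1pm,10am,12pm) (12pm,12pm,10am,11am) (12pm,1pm,10am,11am) (1pm,12pm,10am,11am) (1pm,1pm,10am,11am) (1pm,1pm,10am,12pm) (1pm,1pm,11am,12pm) — 8.
Retro=12pm: (10am,1pm,11am,12pm) (11am,1pm,10am,12pm) (12pm,1pm,10am,11am) (1pm,1pm,10am,11am) (1pm,1pm,10am,12pm) (1pm,1pm,11am,12pm) — 6.
Summing: 8 + 8 + 6 = 22.

22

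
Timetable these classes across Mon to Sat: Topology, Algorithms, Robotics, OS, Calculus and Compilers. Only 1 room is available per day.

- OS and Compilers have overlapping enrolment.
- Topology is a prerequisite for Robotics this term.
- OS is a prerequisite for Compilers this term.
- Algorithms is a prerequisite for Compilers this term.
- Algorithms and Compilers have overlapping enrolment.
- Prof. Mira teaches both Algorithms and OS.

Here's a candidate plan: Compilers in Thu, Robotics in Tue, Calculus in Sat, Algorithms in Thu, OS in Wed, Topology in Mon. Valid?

Algorithms and Compilers have overlapping enrolment — violated.
Topology is a prerequisite for Robotics this term — holds.
Prof. Mira teaches both Algorithms and OS — holds.
OS is a prerequisite for Compilers this term — holds.
OS and Compilers have overlapping enrolment — holds.
Algorithms is a prerequisite for Compilers this term — violated.
Only 1 room is available per day — violated.

No — it violates: Algorithms and Compilers have overlapping enrolment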